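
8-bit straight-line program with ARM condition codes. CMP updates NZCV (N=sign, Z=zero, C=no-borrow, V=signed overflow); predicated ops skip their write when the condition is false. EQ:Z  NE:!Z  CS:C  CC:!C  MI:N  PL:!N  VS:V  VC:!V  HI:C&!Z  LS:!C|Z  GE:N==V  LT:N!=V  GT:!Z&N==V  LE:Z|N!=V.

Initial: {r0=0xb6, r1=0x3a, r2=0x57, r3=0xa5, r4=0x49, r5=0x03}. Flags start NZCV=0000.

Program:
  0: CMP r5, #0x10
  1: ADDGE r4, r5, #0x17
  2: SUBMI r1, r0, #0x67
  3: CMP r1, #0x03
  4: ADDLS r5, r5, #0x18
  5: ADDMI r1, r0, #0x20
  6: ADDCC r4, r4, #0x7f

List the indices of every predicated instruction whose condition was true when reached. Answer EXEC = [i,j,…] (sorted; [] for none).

EXEC = [2]

[0] flags=1000 → (cmp)
[1] flags=1000 GE?F → skip
[2] flags=1000 MI?T → r1=0x4f
[3] flags=0010 → (cmp)
[4] flags=0010 LS?F → skip
[5] flags=0010 MI?F → skip
[6] flags=0010 CC?F → skip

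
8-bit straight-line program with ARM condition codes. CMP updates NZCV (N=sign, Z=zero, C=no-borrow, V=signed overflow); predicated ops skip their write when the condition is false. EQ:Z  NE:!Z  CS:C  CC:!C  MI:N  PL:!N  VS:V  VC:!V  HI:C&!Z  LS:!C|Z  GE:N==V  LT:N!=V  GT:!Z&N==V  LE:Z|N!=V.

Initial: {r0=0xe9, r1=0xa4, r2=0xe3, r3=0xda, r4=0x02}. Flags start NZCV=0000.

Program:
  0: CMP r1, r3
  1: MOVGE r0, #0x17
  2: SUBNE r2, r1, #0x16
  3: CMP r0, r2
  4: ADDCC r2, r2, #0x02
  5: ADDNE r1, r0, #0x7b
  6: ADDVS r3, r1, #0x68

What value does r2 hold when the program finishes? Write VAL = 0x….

[0] flags=1000 → (cmp)
[1] flags=1000 GE?F → skip
[2] flags=1000 NE?T → r2=0x8e
[3] flags=0010 → (cmp)
[4] flags=0010 CC?F → skip
[5] flags=0010 NE?T → r1=0x64
[6] flags=0010 VS?F → skip

VAL = 0x8e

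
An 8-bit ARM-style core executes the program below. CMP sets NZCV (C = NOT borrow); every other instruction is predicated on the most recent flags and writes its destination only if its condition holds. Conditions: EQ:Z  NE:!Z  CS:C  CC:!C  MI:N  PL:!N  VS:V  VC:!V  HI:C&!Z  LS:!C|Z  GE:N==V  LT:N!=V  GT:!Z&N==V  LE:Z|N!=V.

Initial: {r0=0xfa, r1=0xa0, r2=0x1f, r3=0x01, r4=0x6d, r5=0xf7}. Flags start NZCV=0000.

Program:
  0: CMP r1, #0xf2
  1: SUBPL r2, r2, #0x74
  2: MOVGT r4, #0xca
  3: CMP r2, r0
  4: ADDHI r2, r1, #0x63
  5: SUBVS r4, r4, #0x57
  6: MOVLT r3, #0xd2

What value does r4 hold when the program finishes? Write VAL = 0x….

0: ✓ CMP  NZCV=1000
1: · SUBPL
2: · MOVGT
3: ✓ CMP  NZCV=0000
4: · ADDHI
5: · SUBVS
6: · MOVLT

VAL = 0x6d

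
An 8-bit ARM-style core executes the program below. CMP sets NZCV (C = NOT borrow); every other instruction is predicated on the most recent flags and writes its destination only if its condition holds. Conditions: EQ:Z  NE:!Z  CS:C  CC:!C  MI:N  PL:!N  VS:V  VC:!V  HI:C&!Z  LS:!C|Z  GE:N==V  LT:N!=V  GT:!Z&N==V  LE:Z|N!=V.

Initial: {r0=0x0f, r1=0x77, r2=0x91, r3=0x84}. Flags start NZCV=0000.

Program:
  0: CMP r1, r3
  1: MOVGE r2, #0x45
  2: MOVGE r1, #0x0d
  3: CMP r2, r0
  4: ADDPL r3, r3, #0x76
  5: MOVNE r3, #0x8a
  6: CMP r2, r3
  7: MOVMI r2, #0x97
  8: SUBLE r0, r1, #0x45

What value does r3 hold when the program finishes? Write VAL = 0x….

[0] flags=1001 → (cmp)
[1] flags=1001 GE?T → r2=0x45
[2] flags=1001 GE?T → r1=0x0d
[3] flags=0010 → (cmp)
[4] flags=0010 PL?T → r3=0xfa
[5] flags=0010 NE?T → r3=0x8a
[6] flags=1001 → (cmp)
[7] flags=1001 MI?T → r2=0x97
[8] flags=1001 LE?F → skip

VAL = 0x8a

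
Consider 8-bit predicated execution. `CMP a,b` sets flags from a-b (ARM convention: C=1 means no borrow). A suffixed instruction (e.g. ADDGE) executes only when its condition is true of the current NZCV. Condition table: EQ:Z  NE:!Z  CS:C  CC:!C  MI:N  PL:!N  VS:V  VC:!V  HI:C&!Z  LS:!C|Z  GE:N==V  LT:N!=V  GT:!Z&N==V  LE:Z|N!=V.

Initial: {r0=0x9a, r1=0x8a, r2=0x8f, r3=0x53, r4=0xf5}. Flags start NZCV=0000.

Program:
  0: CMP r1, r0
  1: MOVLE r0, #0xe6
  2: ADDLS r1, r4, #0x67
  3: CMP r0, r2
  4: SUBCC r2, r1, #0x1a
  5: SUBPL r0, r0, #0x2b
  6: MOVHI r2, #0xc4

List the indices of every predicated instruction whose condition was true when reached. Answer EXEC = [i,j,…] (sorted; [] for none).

[0] flags=1000 → (cmp)
[1] flags=1000 LE?T → r0=0xe6
[2] flags=1000 LS?T → r1=0x5c
[3] flags=0010 → (cmp)
[4] flags=0010 CC?F → skip
[5] flags=0010 PL?T → r0=0xbb
[6] flags=0010 HI?T → r2=0xc4

EXEC = [1,2,5,6]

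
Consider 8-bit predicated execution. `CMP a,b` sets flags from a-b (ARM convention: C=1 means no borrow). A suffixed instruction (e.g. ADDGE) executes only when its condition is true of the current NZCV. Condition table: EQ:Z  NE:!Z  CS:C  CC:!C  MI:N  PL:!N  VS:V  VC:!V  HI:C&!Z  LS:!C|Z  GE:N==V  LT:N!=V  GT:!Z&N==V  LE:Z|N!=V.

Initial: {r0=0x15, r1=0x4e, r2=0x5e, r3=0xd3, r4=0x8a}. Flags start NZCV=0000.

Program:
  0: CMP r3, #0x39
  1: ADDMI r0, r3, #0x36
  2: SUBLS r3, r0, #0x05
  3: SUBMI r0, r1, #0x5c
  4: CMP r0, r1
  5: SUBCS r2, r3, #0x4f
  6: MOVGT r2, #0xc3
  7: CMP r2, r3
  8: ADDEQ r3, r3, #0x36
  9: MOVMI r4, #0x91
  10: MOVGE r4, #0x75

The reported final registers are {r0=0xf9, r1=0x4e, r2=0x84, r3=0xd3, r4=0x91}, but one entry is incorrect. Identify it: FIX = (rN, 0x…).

[0] flags=1010 → (cmp)
[1] flags=1010 MI?T → r0=0x09
[2] flags=1010 LS?F → skip
[3] flags=1010 MI?T → r0=0xf2
[4] flags=1010 → (cmp)
[5] flags=1010 CS?T → r2=0x84
[6] flags=1010 GT?F → skip
[7] flags=1000 → (cmp)
[8] flags=1000 EQ?F → skip
[9] flags=1000 MI?T → r4=0x91
[10] flags=1000 GE?F → skip

FIX = (r0, 0xf2)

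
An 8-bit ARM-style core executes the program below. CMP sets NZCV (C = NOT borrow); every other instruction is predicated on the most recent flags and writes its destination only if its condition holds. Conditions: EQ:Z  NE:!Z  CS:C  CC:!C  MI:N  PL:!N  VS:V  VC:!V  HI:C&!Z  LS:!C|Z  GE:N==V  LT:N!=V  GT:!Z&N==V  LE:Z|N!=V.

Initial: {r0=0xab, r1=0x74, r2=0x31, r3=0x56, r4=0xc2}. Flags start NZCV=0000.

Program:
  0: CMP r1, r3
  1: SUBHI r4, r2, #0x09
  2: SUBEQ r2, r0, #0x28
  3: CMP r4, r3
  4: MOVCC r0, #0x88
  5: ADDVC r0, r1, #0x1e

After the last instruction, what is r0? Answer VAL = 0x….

0: ✓ CMP  NZCV=0010
1: ✓ SUBHI  r4←0x28
2: · SUBEQ
3: ✓ CMP  NZCV=1000
4: ✓ MOVCC  r0←0x88
5: ✓ ADDVC  r0←0x92

VAL = 0x92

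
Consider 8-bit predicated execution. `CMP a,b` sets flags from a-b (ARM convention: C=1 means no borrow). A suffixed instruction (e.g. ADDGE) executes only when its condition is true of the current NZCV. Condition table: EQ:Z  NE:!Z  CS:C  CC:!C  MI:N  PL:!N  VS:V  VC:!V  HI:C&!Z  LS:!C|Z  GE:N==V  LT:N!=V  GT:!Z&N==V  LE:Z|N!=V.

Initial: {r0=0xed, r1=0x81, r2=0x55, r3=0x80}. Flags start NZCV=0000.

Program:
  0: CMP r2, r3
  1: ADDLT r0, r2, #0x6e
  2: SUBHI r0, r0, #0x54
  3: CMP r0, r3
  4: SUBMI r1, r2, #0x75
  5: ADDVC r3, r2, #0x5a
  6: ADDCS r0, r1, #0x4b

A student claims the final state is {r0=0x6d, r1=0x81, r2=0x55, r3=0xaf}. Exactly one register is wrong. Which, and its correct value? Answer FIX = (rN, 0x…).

[0] flags=1001 → (cmp)
[1] flags=1001 LT?F → skip
[2] flags=1001 HI?F → skip
[3] flags=0010 → (cmp)
[4] flags=0010 MI?F → skip
[5] flags=0010 VC?T → r3=0xaf
[6] flags=0010 CS?T → r0=0xcc

FIX = (r0, 0xcc)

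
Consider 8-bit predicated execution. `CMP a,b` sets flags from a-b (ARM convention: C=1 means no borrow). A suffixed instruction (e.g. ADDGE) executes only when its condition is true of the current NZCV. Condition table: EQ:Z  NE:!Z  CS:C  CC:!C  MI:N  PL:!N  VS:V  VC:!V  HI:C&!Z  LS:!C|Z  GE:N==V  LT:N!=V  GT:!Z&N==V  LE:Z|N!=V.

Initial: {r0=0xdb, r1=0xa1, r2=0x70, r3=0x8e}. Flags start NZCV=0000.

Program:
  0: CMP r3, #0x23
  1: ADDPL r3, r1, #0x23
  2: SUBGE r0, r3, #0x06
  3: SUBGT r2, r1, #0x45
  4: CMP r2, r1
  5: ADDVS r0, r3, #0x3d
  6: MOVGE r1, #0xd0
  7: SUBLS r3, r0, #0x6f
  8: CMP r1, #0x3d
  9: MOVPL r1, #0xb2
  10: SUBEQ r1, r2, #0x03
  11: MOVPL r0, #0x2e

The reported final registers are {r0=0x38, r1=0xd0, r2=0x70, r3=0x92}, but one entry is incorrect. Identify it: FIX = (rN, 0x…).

FIX = (r0, 0x01)

[0] flags=0011 → (cmp)
[1] flags=0011 PL?T → r3=0xc4
[2] flags=0011 GE?F → skip
[3] flags=0011 GT?F → skip
[4] flags=1001 → (cmp)
[5] flags=1001 VS?T → r0=0x01
[6] flags=1001 GE?T → r1=0xd0
[7] flags=1001 LS?T → r3=0x92
[8] flags=1010 → (cmp)
[9] flags=1010 PL?F → skip
[10] flags=1010 EQ?F → skip
[11] flags=1010 PL?F → skip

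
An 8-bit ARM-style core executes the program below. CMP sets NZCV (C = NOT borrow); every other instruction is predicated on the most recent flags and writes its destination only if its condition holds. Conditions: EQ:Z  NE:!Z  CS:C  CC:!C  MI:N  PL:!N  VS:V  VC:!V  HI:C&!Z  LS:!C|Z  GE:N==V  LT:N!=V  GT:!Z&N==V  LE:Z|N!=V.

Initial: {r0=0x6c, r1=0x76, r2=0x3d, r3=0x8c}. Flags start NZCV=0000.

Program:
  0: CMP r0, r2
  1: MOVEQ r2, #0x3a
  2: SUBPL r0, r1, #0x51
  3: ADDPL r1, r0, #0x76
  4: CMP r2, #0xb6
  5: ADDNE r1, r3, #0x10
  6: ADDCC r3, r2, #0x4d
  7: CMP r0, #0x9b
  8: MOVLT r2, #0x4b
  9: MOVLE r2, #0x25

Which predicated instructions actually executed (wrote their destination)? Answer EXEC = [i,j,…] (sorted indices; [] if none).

EXEC = [2,3,5,6]

0: ✓ CMP  NZCV=0010
1: · MOVEQ
2: ✓ SUBPL  r0←0x25
3: ✓ ADDPL  r1←0x9b
4: ✓ CMP  NZCV=1001
5: ✓ ADDNE  r1←0x9c
6: ✓ ADDCC  r3←0x8a
7: ✓ CMP  NZCV=1001
8: · MOVLT
9: · MOVLE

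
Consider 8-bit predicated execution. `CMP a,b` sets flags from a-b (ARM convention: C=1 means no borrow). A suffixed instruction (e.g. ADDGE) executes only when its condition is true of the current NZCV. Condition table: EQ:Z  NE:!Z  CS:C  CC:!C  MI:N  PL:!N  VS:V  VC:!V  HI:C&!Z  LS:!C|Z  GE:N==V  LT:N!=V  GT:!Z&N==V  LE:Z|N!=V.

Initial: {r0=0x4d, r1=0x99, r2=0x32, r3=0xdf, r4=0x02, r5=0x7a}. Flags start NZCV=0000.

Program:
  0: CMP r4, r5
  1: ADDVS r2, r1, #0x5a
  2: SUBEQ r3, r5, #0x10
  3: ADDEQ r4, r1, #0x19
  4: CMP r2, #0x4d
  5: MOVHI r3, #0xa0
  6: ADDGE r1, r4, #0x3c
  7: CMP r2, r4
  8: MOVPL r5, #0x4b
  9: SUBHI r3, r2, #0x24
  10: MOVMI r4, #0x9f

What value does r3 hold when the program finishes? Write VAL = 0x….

VAL = 0x0e

0: ✓ CMP  NZCV=1000
1: · ADDVS
2: · SUBEQ
3: · ADDEQ
4: ✓ CMP  NZCV=1000
5: · MOVHI
6: · ADDGE
7: ✓ CMP  NZCV=0010
8: ✓ MOVPL  r5←0x4b
9: ✓ SUBHI  r3←0x0e
10: · MOVMI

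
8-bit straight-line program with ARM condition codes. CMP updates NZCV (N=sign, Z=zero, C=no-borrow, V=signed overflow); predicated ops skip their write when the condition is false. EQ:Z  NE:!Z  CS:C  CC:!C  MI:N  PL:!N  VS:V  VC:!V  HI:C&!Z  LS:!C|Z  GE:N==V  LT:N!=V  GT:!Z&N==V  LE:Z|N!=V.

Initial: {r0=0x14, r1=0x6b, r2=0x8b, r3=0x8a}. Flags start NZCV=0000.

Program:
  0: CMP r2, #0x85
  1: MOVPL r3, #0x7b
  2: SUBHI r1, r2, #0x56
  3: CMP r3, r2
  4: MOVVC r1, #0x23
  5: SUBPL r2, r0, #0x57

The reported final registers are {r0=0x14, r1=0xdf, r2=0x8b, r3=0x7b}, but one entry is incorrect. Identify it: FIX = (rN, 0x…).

FIX = (r1, 0x35)

[0] flags=0010 → (cmp)
[1] flags=0010 PL?T → r3=0x7b
[2] flags=0010 HI?T → r1=0x35
[3] flags=1001 → (cmp)
[4] flags=1001 VC?F → skip
[5] flags=1001 PL?F → skip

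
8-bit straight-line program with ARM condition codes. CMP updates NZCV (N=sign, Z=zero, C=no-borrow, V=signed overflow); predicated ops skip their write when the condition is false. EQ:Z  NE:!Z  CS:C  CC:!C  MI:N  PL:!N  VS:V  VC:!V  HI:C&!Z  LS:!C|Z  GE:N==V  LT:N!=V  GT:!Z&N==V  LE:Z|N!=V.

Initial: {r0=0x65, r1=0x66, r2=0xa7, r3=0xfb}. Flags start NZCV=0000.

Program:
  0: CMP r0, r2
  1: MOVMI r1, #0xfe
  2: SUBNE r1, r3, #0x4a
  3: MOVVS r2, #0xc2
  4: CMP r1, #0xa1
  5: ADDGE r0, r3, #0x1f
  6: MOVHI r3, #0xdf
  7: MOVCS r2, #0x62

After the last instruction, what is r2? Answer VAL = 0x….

0: ✓ CMP  NZCV=1001
1: ✓ MOVMI  r1←0xfe
2: ✓ SUBNE  r1←0xb1
3: ✓ MOVVS  r2←0xc2
4: ✓ CMP  NZCV=0010
5: ✓ ADDGE  r0←0x1a
6: ✓ MOVHI  r3←0xdf
7: ✓ MOVCS  r2←0x62

VAL = 0x62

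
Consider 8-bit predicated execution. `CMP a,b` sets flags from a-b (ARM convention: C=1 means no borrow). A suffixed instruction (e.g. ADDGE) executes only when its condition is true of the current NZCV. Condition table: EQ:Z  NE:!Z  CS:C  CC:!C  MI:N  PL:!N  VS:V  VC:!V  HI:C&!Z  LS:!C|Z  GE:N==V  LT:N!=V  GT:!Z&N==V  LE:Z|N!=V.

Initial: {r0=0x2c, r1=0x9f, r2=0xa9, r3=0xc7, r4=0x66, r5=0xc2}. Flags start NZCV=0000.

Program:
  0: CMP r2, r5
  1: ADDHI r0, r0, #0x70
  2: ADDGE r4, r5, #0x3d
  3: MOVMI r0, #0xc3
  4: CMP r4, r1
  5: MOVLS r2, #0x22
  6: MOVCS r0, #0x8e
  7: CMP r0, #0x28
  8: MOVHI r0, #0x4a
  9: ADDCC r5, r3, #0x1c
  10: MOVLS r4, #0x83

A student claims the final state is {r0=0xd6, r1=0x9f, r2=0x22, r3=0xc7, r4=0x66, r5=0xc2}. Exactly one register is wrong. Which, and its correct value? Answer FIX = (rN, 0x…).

0: ✓ CMP  NZCV=1000
1: · ADDHI
2: · ADDGE
3: ✓ MOVMI  r0←0xc3
4: ✓ CMP  NZCV=1001
5: ✓ MOVLS  r2←0x22
6: · MOVCS
7: ✓ CMP  NZCV=1010
8: ✓ MOVHI  r0←0x4a
9: · ADDCC
10: · MOVLS

FIX = (r0, 0x4a)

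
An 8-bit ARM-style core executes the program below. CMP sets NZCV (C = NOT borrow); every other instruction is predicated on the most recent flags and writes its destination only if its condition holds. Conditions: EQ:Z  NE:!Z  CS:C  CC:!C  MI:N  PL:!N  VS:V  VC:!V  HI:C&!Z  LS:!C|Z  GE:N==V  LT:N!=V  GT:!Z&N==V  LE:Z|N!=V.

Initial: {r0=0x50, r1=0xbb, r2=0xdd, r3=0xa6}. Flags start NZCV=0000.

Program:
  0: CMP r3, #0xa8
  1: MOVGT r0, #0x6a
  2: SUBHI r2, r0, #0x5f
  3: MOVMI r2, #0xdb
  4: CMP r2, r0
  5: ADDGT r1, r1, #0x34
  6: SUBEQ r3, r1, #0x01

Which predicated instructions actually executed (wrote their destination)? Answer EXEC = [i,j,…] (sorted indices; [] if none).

EXEC = [3]

[0] flags=1000 → (cmp)
[1] flags=1000 GT?F → skip
[2] flags=1000 HI?F → skip
[3] flags=1000 MI?T → r2=0xdb
[4] flags=1010 → (cmp)
[5] flags=1010 GT?F → skip
[6] flags=1010 EQ?F → skip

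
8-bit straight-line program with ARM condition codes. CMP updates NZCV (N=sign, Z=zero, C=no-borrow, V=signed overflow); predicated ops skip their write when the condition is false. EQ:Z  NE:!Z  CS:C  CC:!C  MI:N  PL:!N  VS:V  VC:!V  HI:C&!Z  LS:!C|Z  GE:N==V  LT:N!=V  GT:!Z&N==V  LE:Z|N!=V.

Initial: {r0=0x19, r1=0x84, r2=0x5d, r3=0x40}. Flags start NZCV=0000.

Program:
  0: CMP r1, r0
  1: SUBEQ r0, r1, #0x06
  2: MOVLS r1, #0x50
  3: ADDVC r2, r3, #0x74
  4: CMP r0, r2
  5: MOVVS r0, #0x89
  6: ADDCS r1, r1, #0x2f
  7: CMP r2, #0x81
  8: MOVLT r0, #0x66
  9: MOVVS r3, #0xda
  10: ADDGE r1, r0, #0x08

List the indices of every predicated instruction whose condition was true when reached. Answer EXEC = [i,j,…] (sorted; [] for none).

[0] flags=0011 → (cmp)
[1] flags=0011 EQ?F → skip
[2] flags=0011 LS?F → skip
[3] flags=0011 VC?F → skip
[4] flags=1000 → (cmp)
[5] flags=1000 VS?F → skip
[6] flags=1000 CS?F → skip
[7] flags=1001 → (cmp)
[8] flags=1001 LT?F → skip
[9] flags=1001 VS?T → r3=0xda
[10] flags=1001 GE?T → r1=0x21

EXEC = [9,10]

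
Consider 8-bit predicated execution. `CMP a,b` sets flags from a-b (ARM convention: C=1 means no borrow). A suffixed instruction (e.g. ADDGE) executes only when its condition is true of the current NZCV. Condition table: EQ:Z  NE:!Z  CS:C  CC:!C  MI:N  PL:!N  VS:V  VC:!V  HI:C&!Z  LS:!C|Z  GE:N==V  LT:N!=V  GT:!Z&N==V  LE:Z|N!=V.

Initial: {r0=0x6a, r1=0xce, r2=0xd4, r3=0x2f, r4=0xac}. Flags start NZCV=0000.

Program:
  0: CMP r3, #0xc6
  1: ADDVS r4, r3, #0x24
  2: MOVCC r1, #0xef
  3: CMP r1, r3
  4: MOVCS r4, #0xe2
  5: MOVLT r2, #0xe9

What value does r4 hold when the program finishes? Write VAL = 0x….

0: ✓ CMP  NZCV=0000
1: · ADDVS
2: ✓ MOVCC  r1←0xef
3: ✓ CMP  NZCV=1010
4: ✓ MOVCS  r4←0xe2
5: ✓ MOVLT  r2←0xe9

VAL = 0xe2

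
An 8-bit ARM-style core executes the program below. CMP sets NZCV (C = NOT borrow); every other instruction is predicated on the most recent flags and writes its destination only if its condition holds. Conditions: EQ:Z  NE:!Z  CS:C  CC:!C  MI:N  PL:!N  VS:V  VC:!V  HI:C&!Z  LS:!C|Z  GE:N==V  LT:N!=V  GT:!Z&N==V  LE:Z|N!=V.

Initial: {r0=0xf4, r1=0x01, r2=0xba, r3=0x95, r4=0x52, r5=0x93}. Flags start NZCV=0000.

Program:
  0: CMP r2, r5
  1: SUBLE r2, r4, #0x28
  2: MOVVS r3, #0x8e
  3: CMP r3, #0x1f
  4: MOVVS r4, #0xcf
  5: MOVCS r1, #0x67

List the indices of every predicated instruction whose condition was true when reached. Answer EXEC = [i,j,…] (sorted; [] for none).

[0] flags=0010 → (cmp)
[1] flags=0010 LE?F → skip
[2] flags=0010 VS?F → skip
[3] flags=0011 → (cmp)
[4] flags=0011 VS?T → r4=0xcf
[5] flags=0011 CS?T → r1=0x67

EXEC = [4,5]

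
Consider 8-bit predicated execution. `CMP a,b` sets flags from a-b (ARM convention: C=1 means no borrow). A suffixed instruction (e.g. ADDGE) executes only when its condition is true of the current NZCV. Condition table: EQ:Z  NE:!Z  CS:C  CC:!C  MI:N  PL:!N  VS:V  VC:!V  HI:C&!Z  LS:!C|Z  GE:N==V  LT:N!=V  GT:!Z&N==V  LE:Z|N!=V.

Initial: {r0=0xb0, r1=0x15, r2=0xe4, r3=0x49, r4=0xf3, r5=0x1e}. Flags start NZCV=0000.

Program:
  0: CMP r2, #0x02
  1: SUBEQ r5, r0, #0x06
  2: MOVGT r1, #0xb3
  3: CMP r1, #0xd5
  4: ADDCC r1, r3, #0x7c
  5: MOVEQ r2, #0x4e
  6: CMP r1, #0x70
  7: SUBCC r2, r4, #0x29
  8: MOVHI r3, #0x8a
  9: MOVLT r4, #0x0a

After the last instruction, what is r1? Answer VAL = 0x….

VAL = 0xc5

0: ✓ CMP  NZCV=1010
1: · SUBEQ
2: · MOVGT
3: ✓ CMP  NZCV=0000
4: ✓ ADDCC  r1←0xc5
5: · MOVEQ
6: ✓ CMP  NZCV=0011
7: · SUBCC
8: ✓ MOVHI  r3←0x8a
9: ✓ MOVLT  r4←0x0a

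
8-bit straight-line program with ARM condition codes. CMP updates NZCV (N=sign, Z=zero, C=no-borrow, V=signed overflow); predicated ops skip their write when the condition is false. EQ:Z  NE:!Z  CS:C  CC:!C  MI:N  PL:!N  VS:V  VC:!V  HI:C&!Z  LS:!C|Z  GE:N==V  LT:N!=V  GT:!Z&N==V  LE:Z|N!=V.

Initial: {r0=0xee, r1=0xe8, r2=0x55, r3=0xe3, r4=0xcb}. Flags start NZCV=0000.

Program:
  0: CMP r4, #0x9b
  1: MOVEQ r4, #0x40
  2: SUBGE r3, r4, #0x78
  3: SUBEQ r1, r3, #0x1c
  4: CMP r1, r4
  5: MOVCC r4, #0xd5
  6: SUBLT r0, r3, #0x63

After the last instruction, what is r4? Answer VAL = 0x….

VAL = 0xcb

0: ✓ CMP  NZCV=0010
1: · MOVEQ
2: ✓ SUBGE  r3←0x53
3: · SUBEQ
4: ✓ CMP  NZCV=0010
5: · MOVCC
6: · SUBLT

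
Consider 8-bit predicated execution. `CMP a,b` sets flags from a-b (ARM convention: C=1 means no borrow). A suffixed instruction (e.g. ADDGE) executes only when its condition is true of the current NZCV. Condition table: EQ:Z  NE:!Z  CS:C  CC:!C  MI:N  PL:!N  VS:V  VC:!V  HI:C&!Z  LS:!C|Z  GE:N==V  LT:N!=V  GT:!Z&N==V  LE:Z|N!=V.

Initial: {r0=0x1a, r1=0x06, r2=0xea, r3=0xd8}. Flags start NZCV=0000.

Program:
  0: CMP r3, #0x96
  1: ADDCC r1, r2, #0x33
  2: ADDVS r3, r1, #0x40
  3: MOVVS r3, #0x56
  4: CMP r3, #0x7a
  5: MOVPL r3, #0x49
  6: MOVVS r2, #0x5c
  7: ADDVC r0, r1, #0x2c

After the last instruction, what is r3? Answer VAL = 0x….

[0] flags=0010 → (cmp)
[1] flags=0010 CC?F → skip
[2] flags=0010 VS?F → skip
[3] flags=0010 VS?F → skip
[4] flags=0011 → (cmp)
[5] flags=0011 PL?T → r3=0x49
[6] flags=0011 VS?T → r2=0x5c
[7] flags=0011 VC?F → skip

VAL = 0x49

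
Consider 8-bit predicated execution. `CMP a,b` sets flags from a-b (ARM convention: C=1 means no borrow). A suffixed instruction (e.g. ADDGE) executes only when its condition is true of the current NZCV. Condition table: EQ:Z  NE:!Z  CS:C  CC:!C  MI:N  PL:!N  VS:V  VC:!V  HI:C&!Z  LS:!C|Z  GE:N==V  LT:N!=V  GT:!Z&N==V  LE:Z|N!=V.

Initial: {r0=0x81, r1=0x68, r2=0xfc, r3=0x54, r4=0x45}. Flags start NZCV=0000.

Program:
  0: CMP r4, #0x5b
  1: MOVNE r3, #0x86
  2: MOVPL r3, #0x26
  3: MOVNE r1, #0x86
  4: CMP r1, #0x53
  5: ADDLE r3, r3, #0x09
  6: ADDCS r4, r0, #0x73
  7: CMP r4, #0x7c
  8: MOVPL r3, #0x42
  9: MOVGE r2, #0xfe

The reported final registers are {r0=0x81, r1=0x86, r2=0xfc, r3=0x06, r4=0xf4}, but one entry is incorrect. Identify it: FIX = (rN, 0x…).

[0] flags=1000 → (cmp)
[1] flags=1000 NE?T → r3=0x86
[2] flags=1000 PL?F → skip
[3] flags=1000 NE?T → r1=0x86
[4] flags=0011 → (cmp)
[5] flags=0011 LE?T → r3=0x8f
[6] flags=0011 CS?T → r4=0xf4
[7] flags=0011 → (cmp)
[8] flags=0011 PL?T → r3=0x42
[9] flags=0011 GE?F → skip

FIX = (r3, 0x42)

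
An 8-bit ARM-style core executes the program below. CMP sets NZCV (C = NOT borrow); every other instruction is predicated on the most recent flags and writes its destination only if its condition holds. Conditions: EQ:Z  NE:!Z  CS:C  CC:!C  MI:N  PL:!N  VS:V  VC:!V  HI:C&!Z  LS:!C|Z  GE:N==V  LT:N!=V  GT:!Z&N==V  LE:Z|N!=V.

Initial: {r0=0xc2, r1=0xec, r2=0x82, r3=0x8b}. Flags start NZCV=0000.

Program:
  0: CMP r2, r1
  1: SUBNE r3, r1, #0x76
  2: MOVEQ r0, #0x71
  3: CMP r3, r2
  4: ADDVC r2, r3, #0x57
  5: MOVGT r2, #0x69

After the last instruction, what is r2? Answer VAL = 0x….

[0] flags=1000 → (cmp)
[1] flags=1000 NE?T → r3=0x76
[2] flags=1000 EQ?F → skip
[3] flags=1001 → (cmp)
[4] flags=1001 VC?F → skip
[5] flags=1001 GT?T → r2=0x69

VAL = 0x69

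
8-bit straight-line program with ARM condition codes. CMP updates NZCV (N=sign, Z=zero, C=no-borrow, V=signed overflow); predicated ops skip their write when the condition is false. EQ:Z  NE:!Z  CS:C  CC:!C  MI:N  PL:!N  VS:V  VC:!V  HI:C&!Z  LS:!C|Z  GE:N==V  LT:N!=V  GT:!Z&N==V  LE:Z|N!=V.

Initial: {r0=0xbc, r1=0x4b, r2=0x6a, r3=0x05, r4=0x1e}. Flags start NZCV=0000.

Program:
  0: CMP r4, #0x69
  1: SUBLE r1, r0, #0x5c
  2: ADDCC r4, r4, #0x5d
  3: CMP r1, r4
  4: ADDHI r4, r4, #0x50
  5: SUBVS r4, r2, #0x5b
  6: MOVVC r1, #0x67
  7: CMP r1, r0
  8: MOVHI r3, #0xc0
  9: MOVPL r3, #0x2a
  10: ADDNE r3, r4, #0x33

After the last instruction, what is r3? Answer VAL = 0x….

0: ✓ CMP  NZCV=1000
1: ✓ SUBLE  r1←0x60
2: ✓ ADDCC  r4←0x7b
3: ✓ CMP  NZCV=1000
4: · ADDHI
5: · SUBVS
6: ✓ MOVVC  r1←0x67
7: ✓ CMP  NZCV=1001
8: · MOVHI
9: · MOVPL
10: ✓ ADDNE  r3←0xae

VAL = 0xae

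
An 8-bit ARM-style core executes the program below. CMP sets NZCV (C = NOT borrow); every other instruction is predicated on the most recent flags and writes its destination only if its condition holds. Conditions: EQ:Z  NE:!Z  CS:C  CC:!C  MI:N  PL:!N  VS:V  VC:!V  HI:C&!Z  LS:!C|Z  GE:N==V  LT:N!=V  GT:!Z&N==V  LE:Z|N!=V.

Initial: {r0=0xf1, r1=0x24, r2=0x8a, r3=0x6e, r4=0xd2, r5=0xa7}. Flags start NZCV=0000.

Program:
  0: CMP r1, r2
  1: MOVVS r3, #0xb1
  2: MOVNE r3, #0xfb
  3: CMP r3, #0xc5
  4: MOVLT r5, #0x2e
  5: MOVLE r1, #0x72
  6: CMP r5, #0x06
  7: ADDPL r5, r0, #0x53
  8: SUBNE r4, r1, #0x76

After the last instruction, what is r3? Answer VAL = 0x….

0: ✓ CMP  NZCV=1001
1: ✓ MOVVS  r3←0xb1
2: ✓ MOVNE  r3←0xfb
3: ✓ CMP  NZCV=0010
4: · MOVLT
5: · MOVLE
6: ✓ CMP  NZCV=1010
7: · ADDPL
8: ✓ SUBNE  r4←0xae

VAL = 0xfb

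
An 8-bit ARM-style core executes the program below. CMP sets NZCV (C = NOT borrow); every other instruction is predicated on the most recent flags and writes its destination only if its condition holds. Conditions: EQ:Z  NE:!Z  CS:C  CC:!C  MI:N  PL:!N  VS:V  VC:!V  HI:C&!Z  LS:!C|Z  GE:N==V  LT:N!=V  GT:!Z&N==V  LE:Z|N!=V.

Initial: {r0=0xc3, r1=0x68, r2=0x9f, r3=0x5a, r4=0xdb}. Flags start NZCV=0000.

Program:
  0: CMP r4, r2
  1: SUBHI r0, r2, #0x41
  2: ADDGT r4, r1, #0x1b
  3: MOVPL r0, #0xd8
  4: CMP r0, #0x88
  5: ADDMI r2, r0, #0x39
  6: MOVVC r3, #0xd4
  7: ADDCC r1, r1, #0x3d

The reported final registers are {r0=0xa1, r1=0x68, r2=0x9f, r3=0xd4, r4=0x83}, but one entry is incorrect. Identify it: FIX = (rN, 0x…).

FIX = (r0, 0xd8)

[0] flags=0010 → (cmp)
[1] flags=0010 HI?T → r0=0x5e
[2] flags=0010 GT?T → r4=0x83
[3] flags=0010 PL?T → r0=0xd8
[4] flags=0010 → (cmp)
[5] flags=0010 MI?F → skip
[6] flags=0010 VC?T → r3=0xd4
[7] flags=0010 CC?F → skip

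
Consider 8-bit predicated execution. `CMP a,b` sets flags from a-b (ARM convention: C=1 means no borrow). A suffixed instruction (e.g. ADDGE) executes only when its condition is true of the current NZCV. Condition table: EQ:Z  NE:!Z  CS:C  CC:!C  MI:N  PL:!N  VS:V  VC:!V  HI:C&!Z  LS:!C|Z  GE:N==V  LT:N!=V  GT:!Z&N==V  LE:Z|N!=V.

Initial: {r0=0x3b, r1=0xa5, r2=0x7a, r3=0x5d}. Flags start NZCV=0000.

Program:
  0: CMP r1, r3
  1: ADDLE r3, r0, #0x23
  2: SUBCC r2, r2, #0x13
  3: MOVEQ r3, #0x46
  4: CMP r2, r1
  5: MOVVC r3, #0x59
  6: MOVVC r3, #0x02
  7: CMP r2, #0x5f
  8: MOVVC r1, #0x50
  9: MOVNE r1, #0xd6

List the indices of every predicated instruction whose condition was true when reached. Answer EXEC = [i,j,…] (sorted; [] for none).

EXEC = [1,8,9]

[0] flags=0011 → (cmp)
[1] flags=0011 LE?T → r3=0x5e
[2] flags=0011 CC?F → skip
[3] flags=0011 EQ?F → skip
[4] flags=1001 → (cmp)
[5] flags=1001 VC?F → skip
[6] flags=1001 VC?F → skip
[7] flags=0010 → (cmp)
[8] flags=0010 VC?T → r1=0x50
[9] flags=0010 NE?T → r1=0xd6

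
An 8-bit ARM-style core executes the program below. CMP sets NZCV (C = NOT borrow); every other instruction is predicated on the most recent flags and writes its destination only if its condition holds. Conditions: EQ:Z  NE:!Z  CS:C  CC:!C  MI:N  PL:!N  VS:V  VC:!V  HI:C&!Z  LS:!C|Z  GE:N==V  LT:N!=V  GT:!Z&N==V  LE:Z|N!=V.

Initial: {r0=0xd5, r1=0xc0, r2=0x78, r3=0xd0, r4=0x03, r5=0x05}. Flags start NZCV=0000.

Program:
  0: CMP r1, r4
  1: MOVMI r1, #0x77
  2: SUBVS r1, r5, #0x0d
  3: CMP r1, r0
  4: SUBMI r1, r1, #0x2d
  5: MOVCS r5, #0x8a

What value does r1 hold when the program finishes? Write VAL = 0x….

0: ✓ CMP  NZCV=1010
1: ✓ MOVMI  r1←0x77
2: · SUBVS
3: ✓ CMP  NZCV=1001
4: ✓ SUBMI  r1←0x4a
5: · MOVCS

VAL = 0x4a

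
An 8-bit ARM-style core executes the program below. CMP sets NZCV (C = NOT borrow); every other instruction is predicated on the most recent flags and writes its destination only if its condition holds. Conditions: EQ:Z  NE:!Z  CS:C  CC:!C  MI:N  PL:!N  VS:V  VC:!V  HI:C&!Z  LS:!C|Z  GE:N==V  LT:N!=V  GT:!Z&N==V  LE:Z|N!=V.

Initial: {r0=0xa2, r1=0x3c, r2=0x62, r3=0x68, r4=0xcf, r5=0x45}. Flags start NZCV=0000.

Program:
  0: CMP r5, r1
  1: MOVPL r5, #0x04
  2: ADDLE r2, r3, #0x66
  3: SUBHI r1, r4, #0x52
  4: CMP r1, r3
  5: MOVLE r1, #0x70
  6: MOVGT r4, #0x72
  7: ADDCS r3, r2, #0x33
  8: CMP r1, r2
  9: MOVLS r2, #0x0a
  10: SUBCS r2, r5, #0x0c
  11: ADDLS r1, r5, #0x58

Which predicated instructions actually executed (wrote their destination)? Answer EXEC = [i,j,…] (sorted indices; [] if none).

EXEC = [1,3,6,7,10]

0: ✓ CMP  NZCV=0010
1: ✓ MOVPL  r5←0x04
2: · ADDLE
3: ✓ SUBHI  r1←0x7d
4: ✓ CMP  NZCV=0010
5: · MOVLE
6: ✓ MOVGT  r4←0x72
7: ✓ ADDCS  r3←0x95
8: ✓ CMP  NZCV=0010
9: · MOVLS
10: ✓ SUBCS  r2←0xf8
11: · ADDLS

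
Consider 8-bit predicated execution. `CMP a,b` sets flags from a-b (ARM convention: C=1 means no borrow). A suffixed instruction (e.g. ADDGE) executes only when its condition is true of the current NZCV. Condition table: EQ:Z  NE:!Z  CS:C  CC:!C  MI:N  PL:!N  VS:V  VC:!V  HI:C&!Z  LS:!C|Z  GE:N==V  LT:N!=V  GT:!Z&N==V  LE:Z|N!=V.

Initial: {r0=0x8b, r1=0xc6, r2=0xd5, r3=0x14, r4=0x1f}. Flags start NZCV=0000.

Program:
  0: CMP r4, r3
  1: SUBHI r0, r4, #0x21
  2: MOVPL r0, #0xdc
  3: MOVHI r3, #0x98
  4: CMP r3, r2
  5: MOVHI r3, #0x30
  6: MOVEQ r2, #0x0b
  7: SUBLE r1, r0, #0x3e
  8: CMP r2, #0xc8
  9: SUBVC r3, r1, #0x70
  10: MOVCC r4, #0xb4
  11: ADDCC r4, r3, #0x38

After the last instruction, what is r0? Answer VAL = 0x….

0: ✓ CMP  NZCV=0010
1: ✓ SUBHI  r0←0xfe
2: ✓ MOVPL  r0←0xdc
3: ✓ MOVHI  r3←0x98
4: ✓ CMP  NZCV=1000
5: · MOVHI
6: · MOVEQ
7: ✓ SUBLE  r1←0x9e
8: ✓ CMP  NZCV=0010
9: ✓ SUBVC  r3←0x2e
10: · MOVCC
11: · ADDCC

VAL = 0xdc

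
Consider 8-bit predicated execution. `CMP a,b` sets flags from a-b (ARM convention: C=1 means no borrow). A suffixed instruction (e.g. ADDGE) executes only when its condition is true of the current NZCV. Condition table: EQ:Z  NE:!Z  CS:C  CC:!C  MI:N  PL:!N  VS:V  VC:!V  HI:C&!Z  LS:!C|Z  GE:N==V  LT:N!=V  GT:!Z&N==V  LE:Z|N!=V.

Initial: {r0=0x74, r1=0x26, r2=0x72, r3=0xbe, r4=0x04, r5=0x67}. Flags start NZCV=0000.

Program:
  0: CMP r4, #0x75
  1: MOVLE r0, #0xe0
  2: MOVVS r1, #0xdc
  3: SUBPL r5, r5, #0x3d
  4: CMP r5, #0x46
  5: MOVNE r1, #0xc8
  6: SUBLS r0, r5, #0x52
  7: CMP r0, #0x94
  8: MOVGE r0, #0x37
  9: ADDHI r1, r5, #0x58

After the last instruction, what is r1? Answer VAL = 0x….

VAL = 0xbf

0: ✓ CMP  NZCV=1000
1: ✓ MOVLE  r0←0xe0
2: · MOVVS
3: · SUBPL
4: ✓ CMP  NZCV=0010
5: ✓ MOVNE  r1←0xc8
6: · SUBLS
7: ✓ CMP  NZCV=0010
8: ✓ MOVGE  r0←0x37
9: ✓ ADDHI  r1←0xbf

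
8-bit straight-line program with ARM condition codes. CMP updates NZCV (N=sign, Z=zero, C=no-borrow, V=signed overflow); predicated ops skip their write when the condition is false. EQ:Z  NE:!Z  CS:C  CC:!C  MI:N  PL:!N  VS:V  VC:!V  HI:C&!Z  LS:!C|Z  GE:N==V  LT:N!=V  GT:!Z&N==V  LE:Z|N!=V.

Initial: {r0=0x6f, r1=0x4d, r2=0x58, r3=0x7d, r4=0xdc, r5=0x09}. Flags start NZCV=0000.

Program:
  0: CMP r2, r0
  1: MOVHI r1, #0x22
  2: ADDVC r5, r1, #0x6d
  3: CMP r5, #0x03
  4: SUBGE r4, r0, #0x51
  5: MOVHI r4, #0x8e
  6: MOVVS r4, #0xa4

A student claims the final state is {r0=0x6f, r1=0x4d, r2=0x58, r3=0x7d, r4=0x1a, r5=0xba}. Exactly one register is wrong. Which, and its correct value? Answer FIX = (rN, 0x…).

FIX = (r4, 0x8e)

0: ✓ CMP  NZCV=1000
1: · MOVHI
2: ✓ ADDVC  r5←0xba
3: ✓ CMP  NZCV=1010
4: · SUBGE
5: ✓ MOVHI  r4←0x8e
6: · MOVVS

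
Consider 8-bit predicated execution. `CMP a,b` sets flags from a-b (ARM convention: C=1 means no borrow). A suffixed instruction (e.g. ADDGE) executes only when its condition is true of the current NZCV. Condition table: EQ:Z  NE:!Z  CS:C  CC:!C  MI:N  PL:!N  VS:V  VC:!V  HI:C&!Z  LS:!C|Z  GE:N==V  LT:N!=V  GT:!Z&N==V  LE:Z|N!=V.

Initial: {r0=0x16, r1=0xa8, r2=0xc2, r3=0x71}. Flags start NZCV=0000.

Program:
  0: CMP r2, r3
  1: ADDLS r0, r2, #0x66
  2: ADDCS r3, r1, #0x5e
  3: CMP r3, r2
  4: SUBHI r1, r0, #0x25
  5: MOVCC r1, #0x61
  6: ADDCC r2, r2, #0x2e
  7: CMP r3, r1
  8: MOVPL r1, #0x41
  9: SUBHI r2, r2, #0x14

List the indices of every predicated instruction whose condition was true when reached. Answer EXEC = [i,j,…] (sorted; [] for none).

[0] flags=0011 → (cmp)
[1] flags=0011 LS?F → skip
[2] flags=0011 CS?T → r3=0x06
[3] flags=0000 → (cmp)
[4] flags=0000 HI?F → skip
[5] flags=0000 CC?T → r1=0x61
[6] flags=0000 CC?T → r2=0xf0
[7] flags=1000 → (cmp)
[8] flags=1000 PL?F → skip
[9] flags=1000 HI?F → skip

EXEC = [2,5,6]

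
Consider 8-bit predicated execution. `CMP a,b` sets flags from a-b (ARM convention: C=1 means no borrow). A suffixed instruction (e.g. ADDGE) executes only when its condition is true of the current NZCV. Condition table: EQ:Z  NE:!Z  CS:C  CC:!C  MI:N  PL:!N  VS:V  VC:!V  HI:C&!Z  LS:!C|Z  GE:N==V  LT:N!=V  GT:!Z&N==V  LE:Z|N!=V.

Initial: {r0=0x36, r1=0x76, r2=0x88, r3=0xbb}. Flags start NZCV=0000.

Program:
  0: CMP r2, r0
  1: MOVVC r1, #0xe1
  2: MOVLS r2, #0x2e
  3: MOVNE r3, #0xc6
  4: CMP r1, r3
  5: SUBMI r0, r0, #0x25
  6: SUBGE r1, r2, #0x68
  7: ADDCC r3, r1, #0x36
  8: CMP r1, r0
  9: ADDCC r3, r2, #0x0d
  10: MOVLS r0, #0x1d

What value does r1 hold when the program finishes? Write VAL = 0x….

VAL = 0x20

[0] flags=0011 → (cmp)
[1] flags=0011 VC?F → skip
[2] flags=0011 LS?F → skip
[3] flags=0011 NE?T → r3=0xc6
[4] flags=1001 → (cmp)
[5] flags=1001 MI?T → r0=0x11
[6] flags=1001 GE?T → r1=0x20
[7] flags=1001 CC?T → r3=0x56
[8] flags=0010 → (cmp)
[9] flags=0010 CC?F → skip
[10] flags=0010 LS?F → skip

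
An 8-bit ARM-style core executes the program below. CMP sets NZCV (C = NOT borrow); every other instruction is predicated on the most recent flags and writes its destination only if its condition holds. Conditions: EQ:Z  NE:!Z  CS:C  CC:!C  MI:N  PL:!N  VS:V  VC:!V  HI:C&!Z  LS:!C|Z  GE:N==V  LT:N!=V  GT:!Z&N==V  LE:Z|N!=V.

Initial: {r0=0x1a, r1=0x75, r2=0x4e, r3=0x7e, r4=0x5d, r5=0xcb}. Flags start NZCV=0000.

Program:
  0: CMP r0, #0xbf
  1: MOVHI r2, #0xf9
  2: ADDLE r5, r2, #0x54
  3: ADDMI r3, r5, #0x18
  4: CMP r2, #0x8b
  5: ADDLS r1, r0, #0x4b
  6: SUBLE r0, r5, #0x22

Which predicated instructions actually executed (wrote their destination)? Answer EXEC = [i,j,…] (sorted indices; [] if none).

EXEC = [5]

0: ✓ CMP  NZCV=0000
1: · MOVHI
2: · ADDLE
3: · ADDMI
4: ✓ CMP  NZCV=1001
5: ✓ ADDLS  r1←0x65
6: · SUBLE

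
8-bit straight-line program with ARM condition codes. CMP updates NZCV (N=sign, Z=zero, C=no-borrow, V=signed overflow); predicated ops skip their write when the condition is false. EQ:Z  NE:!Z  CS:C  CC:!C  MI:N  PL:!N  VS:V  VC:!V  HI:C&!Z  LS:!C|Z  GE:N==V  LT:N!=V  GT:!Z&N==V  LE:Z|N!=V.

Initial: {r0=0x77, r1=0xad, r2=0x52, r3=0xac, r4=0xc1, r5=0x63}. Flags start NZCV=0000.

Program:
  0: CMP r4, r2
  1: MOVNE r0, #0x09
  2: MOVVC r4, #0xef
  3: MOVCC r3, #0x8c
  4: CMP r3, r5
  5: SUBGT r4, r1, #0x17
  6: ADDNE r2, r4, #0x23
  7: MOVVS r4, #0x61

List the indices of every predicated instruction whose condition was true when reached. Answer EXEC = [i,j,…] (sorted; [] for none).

0: ✓ CMP  NZCV=0011
1: ✓ MOVNE  r0←0x09
2: · MOVVC
3: · MOVCC
4: ✓ CMP  NZCV=0011
5: · SUBGT
6: ✓ ADDNE  r2←0xe4
7: ✓ MOVVS  r4←0x61

EXEC = [1,6,7]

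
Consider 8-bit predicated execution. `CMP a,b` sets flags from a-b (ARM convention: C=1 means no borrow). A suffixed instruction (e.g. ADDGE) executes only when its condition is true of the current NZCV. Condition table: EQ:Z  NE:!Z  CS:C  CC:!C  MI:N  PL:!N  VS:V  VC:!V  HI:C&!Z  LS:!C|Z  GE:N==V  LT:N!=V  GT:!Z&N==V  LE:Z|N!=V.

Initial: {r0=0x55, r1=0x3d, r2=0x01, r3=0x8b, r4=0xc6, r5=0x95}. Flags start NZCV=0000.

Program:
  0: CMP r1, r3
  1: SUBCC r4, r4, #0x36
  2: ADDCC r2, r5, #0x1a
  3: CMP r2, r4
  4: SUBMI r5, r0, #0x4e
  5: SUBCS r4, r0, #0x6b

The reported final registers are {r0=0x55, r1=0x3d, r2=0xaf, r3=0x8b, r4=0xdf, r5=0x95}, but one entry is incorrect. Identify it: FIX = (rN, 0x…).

FIX = (r4, 0xea)

[0] flags=1001 → (cmp)
[1] flags=1001 CC?T → r4=0x90
[2] flags=1001 CC?T → r2=0xaf
[3] flags=0010 → (cmp)
[4] flags=0010 MI?F → skip
[5] flags=0010 CS?T → r4=0xea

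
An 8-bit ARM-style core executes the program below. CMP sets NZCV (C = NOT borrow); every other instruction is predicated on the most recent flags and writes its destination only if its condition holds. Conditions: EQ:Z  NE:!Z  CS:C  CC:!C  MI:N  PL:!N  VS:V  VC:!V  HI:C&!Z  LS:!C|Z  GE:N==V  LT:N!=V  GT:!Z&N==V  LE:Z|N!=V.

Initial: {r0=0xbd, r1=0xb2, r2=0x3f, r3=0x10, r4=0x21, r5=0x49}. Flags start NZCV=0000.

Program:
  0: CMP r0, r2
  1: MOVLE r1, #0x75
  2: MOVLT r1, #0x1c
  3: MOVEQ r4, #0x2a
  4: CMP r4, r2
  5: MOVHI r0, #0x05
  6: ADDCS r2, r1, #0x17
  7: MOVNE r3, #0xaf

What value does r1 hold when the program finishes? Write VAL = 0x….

0: ✓ CMP  NZCV=0011
1: ✓ MOVLE  r1←0x75
2: ✓ MOVLT  r1←0x1c
3: · MOVEQ
4: ✓ CMP  NZCV=1000
5: · MOVHI
6: · ADDCS
7: ✓ MOVNE  r3←0xaf

VAL = 0x1c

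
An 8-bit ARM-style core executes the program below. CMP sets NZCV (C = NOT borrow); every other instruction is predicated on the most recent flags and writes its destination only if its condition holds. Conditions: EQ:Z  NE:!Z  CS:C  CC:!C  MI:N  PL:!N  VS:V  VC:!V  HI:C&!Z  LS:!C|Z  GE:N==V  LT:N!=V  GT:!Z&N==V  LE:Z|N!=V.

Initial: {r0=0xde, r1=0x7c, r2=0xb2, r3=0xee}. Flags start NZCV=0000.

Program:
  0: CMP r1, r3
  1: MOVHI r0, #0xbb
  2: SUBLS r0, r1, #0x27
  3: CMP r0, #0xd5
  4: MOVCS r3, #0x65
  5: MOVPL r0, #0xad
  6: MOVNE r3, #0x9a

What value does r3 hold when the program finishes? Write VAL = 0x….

[0] flags=1001 → (cmp)
[1] flags=1001 HI?F → skip
[2] flags=1001 LS?T → r0=0x55
[3] flags=1001 → (cmp)
[4] flags=1001 CS?F → skip
[5] flags=1001 PL?F → skip
[6] flags=1001 NE?T → r3=0x9a

VAL = 0x9a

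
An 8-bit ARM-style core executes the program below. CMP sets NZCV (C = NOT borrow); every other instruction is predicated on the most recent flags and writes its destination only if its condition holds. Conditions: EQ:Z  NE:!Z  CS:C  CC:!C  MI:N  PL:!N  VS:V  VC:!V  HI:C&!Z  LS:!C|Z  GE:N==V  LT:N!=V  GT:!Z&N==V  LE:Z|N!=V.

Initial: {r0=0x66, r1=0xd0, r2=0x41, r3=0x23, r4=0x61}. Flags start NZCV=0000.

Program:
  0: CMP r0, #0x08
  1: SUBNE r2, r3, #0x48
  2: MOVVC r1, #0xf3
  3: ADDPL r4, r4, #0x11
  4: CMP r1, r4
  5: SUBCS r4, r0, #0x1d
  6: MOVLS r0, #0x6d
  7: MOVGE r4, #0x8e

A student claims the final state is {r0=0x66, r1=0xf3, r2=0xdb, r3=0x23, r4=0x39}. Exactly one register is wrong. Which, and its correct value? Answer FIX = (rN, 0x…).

0: ✓ CMP  NZCV=0010
1: ✓ SUBNE  r2←0xdb
2: ✓ MOVVC  r1←0xf3
3: ✓ ADDPL  r4←0x72
4: ✓ CMP  NZCV=1010
5: ✓ SUBCS  r4←0x49
6: · MOVLS
7: · MOVGE

FIX = (r4, 0x49)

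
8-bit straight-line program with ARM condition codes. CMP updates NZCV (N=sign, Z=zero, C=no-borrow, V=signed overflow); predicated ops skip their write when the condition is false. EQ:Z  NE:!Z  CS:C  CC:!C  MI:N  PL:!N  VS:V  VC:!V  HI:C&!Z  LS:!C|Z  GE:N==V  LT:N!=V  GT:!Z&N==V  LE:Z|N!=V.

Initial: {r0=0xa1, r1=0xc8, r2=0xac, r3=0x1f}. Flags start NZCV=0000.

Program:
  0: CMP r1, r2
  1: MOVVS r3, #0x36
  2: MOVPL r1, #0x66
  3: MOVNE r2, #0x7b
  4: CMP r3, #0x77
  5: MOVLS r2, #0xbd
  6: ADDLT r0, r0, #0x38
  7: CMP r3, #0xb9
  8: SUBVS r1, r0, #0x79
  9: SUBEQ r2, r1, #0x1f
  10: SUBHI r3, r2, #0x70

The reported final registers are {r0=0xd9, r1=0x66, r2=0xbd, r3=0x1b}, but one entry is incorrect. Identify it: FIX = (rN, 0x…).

FIX = (r3, 0x1f)

[0] flags=0010 → (cmp)
[1] flags=0010 VS?F → skip
[2] flags=0010 PL?T → r1=0x66
[3] flags=0010 NE?T → r2=0x7b
[4] flags=1000 → (cmp)
[5] flags=1000 LS?T → r2=0xbd
[6] flags=1000 LT?T → r0=0xd9
[7] flags=0000 → (cmp)
[8] flags=0000 VS?F → skip
[9] flags=0000 EQ?F → skip
[10] flags=0000 HI?F → skip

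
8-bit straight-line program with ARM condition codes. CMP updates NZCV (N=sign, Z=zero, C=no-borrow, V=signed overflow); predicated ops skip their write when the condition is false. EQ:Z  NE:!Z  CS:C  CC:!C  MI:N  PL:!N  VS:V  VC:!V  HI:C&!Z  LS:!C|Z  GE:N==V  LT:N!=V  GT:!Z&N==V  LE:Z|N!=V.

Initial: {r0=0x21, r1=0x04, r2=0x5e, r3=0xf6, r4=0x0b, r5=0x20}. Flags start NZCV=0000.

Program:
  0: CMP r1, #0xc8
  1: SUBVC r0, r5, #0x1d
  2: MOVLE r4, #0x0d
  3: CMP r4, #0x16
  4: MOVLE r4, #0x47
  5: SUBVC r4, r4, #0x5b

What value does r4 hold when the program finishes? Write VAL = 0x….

[0] flags=0000 → (cmp)
[1] flags=0000 VC?T → r0=0x03
[2] flags=0000 LE?F → skip
[3] flags=1000 → (cmp)
[4] flags=1000 LE?T → r4=0x47
[5] flags=1000 VC?T → r4=0xec

VAL = 0xec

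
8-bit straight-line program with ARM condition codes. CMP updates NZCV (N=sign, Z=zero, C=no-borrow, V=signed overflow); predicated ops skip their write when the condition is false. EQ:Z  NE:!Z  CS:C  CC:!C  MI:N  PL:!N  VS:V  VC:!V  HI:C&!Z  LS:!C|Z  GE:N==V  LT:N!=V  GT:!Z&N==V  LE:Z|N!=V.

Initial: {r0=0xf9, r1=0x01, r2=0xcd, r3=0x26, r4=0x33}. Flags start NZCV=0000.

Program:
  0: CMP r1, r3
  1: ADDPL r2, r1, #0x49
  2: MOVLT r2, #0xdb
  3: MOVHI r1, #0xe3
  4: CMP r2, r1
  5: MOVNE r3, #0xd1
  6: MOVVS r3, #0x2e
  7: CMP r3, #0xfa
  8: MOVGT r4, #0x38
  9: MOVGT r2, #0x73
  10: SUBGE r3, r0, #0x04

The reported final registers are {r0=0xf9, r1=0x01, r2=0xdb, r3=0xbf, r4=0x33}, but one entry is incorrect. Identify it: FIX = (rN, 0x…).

FIX = (r3, 0xd1)

0: ✓ CMP  NZCV=1000
1: · ADDPL
2: ✓ MOVLT  r2←0xdb
3: · MOVHI
4: ✓ CMP  NZCV=1010
5: ✓ MOVNE  r3←0xd1
6: · MOVVS
7: ✓ CMP  NZCV=1000
8: · MOVGT
9: · MOVGT
10: · SUBGE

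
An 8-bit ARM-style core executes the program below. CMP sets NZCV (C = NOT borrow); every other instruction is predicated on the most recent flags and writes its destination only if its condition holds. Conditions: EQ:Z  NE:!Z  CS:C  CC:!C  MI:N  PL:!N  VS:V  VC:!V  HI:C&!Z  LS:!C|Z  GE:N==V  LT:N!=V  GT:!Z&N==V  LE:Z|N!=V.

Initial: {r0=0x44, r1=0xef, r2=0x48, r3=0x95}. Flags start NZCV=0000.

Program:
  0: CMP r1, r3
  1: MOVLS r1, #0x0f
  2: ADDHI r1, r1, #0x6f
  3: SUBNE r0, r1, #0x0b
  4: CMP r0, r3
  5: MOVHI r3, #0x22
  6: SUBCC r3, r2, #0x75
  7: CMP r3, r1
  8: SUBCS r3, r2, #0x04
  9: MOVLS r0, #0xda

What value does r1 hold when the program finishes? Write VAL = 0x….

[0] flags=0010 → (cmp)
[1] flags=0010 LS?F → skip
[2] flags=0010 HI?T → r1=0x5e
[3] flags=0010 NE?T → r0=0x53
[4] flags=1001 → (cmp)
[5] flags=1001 HI?F → skip
[6] flags=1001 CC?T → r3=0xd3
[7] flags=0011 → (cmp)
[8] flags=0011 CS?T → r3=0x44
[9] flags=0011 LS?F → skip

VAL = 0x5e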